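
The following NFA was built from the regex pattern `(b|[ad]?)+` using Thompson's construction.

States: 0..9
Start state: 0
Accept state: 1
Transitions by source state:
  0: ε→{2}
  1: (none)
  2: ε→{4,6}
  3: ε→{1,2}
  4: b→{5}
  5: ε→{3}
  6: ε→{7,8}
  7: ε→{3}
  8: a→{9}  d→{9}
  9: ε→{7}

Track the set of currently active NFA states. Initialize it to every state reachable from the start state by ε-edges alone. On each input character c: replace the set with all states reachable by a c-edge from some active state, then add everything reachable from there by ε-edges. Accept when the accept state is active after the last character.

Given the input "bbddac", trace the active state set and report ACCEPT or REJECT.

initial (ε-close {0}): {0,1,2,3,4,6,7,8}
'b' @ 1: {1,2,3,4,5,6,7,8}  ✓accept
'b' @ 2: {1,2,3,4,5,6,7,8}  ✓accept
'd' @ 3: {1,2,3,4,6,7,8,9}  ✓accept
'd' @ 4: {1,2,3,4,6,7,8,9}  ✓accept
'a' @ 5: {1,2,3,4,6,7,8,9}  ✓accept
'c' @ 6: {}  — no active states
after full input: {}  (accept=1 not in)

Answer: REJECT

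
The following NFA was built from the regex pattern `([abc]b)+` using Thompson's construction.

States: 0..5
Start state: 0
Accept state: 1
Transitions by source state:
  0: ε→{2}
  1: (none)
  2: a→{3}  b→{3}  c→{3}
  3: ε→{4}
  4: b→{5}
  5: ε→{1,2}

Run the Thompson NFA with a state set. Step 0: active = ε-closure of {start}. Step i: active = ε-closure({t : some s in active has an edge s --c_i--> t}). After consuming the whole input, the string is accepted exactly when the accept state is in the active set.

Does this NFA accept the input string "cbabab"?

S₀ = ε-closure({0}) = {0,2}
'c' @ 1: {3,4}
'b' @ 2: {1,2,5}  (accept∈set)
'a' @ 3: {3,4}
'b' @ 4: {1,2,5}  (accept∈set)
'a' @ 5: {3,4}
'b' @ 6: {1,2,5}  (accept∈set)
after full input: {1,2,5}  (accept=1 in)

Answer: ACCEPT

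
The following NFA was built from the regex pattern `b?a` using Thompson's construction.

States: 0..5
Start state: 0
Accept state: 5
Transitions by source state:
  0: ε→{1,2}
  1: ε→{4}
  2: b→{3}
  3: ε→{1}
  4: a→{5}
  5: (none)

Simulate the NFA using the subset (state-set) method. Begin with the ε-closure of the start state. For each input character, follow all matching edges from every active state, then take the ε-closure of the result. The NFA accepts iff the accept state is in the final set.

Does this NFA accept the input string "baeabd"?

start: ε-closure({0}) = {0,1,2,4}
'b' @ 1: {1,3,4}
'a' @ 2: {5}  ✓accept
'e' @ 3: {}  — dead — no transitions
rest 'abd' ignored (set empty)
after full input: {}  (accept=5 not in)

Answer: REJECT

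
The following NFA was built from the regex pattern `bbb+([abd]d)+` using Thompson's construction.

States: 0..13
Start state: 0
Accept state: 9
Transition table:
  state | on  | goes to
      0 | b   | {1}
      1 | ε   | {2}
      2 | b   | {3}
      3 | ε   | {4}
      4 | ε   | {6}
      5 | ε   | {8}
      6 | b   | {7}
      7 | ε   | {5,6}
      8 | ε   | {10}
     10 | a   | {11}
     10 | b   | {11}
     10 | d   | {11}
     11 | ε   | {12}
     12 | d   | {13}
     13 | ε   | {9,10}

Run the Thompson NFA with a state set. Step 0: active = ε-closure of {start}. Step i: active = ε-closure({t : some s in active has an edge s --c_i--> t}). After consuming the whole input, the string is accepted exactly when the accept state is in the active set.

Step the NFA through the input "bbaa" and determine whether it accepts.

initial (ε-close {0}): {0}
'b' @ 1: {1,2}
'b' @ 2: {3,4,6}
'a' @ 3: {}  — state set empty
rest 'a' ignored (set empty)
end set {} — state 9 not in

Answer: REJECT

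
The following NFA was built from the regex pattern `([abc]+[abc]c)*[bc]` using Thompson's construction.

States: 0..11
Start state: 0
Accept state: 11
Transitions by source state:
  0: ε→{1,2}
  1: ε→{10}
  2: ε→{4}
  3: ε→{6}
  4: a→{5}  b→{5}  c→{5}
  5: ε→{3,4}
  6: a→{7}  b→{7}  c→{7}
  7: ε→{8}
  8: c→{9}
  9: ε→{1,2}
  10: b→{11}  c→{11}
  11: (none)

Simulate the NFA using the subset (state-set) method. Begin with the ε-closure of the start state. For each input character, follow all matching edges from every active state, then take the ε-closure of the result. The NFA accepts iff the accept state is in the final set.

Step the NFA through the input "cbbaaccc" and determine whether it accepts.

Answer: ACCEPT

Derivation:
S₀ = ε-closure({0}) = {0,1,2,4,10}
'c' @ 1: {3,4,5,6,11}  ✓accept
'b' @ 2: {3,4,5,6,7,8}
'b' @ 3: {3,4,5,6,7,8}
'a' @ 4: {3,4,5,6,7,8}
'a' @ 5: {3,4,5,6,7,8}
'c' @ 6: {1,2,3,4,5,6,7,8,9,10}
'c' @ 7: {1,2,3,4,5,6,7,8,9,10,11}  ✓accept
'c' @ 8: {1,2,3,4,5,6,7,8,9,10,11}  ✓accept
end set {1,2,3,4,5,6,7,8,9,10,11} — state 11 in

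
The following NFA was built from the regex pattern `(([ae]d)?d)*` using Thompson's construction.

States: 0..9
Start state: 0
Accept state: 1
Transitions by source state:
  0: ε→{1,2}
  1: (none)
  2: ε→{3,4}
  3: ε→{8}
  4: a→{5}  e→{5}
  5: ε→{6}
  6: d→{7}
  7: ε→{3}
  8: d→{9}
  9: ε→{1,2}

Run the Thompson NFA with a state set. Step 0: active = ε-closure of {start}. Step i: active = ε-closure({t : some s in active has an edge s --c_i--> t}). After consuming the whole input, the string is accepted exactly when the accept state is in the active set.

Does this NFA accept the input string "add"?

Answer: ACCEPT

Steps:
S₀ = ε-closure({0}) = {0,1,2,3,4,8}
'a' @ 1: {5,6}
'd' @ 2: {3,7,8}
'd' @ 3: {1,2,3,4,8,9}  [accepting]
end set {1,2,3,4,8,9} — state 1 in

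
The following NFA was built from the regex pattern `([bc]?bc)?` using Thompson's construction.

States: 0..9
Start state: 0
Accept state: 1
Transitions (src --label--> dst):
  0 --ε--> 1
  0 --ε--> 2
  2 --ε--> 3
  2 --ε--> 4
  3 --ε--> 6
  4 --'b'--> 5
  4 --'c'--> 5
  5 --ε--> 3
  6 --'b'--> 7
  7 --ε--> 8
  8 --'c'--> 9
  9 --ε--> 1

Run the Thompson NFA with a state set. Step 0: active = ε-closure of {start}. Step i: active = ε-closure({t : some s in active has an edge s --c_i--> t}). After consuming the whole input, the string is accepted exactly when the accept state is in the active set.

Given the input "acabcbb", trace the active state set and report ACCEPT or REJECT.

S₀ = ε-closure({0}) = {0,1,2,3,4,6}
'a' @ 1: {}  — state set empty
rest 'cabcbb' ignored (set empty)
after full input: {}  (accept=1 not in)

Answer: REJECT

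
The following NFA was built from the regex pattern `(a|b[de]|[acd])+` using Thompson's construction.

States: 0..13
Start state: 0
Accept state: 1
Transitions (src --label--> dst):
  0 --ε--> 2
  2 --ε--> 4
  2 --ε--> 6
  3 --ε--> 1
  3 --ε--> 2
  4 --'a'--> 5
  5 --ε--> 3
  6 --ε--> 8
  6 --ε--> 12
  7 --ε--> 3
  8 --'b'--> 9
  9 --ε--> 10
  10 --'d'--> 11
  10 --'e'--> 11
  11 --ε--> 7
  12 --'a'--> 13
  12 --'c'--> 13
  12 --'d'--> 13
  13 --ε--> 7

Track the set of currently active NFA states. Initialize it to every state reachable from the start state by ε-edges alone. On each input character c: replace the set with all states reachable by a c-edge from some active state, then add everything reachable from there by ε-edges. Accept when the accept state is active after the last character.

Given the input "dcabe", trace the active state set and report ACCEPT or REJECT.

initial (ε-close {0}): {0,2,4,6,8,12}
'd' @ 1: {1,2,3,4,6,7,8,12,13}  (accept∈set)
'c' @ 2: {1,2,3,4,6,7,8,12,13}  (accept∈set)
'a' @ 3: {1,2,3,4,5,6,7,8,12,13}  (accept∈set)
'b' @ 4: {9,10}
'e' @ 5: {1,2,3,4,6,7,8,11,12}  (accept∈set)
final: {1,2,3,4,6,7,8,11,12}; accept 1 in set

Answer: ACCEPT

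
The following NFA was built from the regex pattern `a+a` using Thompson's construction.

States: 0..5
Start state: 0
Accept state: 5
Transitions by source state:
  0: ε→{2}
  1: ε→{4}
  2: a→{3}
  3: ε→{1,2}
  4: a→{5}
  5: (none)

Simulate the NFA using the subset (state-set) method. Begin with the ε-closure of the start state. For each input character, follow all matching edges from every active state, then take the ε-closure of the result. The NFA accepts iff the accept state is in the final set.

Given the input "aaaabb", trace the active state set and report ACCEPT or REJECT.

start: ε-closure({0}) = {0,2}
'a' @ 1: {1,2,3,4}
'a' @ 2: {1,2,3,4,5}  (accept∈set)
'a' @ 3: {1,2,3,4,5}  (accept∈set)
'a' @ 4: {1,2,3,4,5}  (accept∈set)
'b' @ 5: {}  — dead — no transitions
rest 'b' ignored (set empty)
final: {}; accept 5 not in set

Answer: REJECT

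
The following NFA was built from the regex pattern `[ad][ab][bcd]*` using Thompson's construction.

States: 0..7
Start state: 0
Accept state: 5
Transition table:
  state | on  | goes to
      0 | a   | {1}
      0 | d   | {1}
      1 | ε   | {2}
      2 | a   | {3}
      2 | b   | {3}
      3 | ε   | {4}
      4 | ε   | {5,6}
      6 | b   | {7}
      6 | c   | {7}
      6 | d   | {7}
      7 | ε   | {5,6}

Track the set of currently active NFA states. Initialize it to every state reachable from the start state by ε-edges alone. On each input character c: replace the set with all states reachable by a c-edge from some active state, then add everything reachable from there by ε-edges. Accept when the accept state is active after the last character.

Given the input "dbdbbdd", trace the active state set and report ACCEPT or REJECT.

Answer: ACCEPT

Steps:
S₀ = ε-closure({0}) = {0}
'd' @ 1: {1,2}
'b' @ 2: {3,4,5,6}  [accepting]
'd' @ 3: {5,6,7}  [accepting]
'b' @ 4: {5,6,7}  [accepting]
'b' @ 5: {5,6,7}  [accepting]
'd' @ 6: {5,6,7}  [accepting]
'd' @ 7: {5,6,7}  [accepting]
final: {5,6,7}; accept 5 in set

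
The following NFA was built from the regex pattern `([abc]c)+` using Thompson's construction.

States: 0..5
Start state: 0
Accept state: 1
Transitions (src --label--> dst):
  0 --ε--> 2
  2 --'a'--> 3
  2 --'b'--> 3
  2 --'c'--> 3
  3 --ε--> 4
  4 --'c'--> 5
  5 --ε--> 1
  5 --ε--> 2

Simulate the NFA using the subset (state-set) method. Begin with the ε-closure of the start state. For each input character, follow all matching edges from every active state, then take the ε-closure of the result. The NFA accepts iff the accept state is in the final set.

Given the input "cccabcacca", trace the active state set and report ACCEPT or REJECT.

Answer: REJECT

Trace:
initial (ε-close {0}): {0,2}
'c' @ 1: {3,4}
'c' @ 2: {1,2,5}  [accepting]
'c' @ 3: {3,4}
'a' @ 4: {}  — state set empty
rest 'bcacca' ignored (set empty)
after full input: {}  (accept=1 not in)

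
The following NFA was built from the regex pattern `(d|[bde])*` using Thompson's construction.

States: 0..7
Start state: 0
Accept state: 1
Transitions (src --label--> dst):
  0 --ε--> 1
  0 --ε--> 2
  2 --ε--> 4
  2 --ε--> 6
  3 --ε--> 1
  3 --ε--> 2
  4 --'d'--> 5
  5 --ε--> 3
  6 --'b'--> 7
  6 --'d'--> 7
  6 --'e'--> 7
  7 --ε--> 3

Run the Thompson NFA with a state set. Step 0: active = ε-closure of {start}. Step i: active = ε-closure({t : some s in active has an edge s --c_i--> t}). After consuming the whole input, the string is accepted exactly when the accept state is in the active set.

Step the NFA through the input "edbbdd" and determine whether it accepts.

Answer: ACCEPT

Derivation:
initial (ε-close {0}): {0,1,2,4,6}
'e' @ 1: {1,2,3,4,6,7}  [accepting]
'd' @ 2: {1,2,3,4,5,6,7}  [accepting]
'b' @ 3: {1,2,3,4,6,7}  [accepting]
'b' @ 4: {1,2,3,4,6,7}  [accepting]
'd' @ 5: {1,2,3,4,5,6,7}  [accepting]
'd' @ 6: {1,2,3,4,5,6,7}  [accepting]
end set {1,2,3,4,5,6,7} — state 1 in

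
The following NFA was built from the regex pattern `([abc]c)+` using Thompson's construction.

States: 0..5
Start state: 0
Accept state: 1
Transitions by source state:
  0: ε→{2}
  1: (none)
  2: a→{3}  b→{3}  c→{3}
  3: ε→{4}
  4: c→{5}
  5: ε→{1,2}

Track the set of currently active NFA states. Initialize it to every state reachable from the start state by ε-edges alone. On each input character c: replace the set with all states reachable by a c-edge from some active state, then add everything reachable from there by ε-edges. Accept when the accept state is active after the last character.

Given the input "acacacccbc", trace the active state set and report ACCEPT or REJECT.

Answer: ACCEPT

Trace:
start: ε-closure({0}) = {0,2}
'a' @ 1: {3,4}
'c' @ 2: {1,2,5}  [accepting]
'a' @ 3: {3,4}
'c' @ 4: {1,2,5}  [accepting]
'a' @ 5: {3,4}
'c' @ 6: {1,2,5}  [accepting]
'c' @ 7: {3,4}
'c' @ 8: {1,2,5}  [accepting]
'b' @ 9: {3,4}
'c' @ 10: {1,2,5}  [accepting]
end set {1,2,5} — state 1 in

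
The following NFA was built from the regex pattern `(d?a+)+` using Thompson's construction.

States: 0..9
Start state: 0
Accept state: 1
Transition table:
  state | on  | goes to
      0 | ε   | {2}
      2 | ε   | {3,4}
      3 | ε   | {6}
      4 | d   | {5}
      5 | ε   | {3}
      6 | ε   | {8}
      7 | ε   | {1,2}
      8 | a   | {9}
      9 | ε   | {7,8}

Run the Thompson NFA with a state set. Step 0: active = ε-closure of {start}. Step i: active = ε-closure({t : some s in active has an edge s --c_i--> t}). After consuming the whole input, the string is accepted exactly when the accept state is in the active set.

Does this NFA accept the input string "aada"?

start: ε-closure({0}) = {0,2,3,4,6,8}
'a' @ 1: {1,2,3,4,6,7,8,9}  (accept∈set)
'a' @ 2: {1,2,3,4,6,7,8,9}  (accept∈set)
'd' @ 3: {3,5,6,8}
'a' @ 4: {1,2,3,4,6,7,8,9}  (accept∈set)
end set {1,2,3,4,6,7,8,9} — state 1 in

Answer: ACCEPT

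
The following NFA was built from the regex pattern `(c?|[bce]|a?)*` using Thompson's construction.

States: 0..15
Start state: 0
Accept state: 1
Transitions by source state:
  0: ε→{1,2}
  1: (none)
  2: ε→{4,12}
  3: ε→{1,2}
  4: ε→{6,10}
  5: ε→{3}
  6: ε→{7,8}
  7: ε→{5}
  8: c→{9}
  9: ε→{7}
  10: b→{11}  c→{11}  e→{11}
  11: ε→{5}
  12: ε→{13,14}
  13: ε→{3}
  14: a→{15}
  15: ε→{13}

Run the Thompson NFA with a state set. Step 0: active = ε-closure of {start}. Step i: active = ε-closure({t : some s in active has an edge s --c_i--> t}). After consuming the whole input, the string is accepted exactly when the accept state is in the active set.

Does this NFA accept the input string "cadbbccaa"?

S₀ = ε-closure({0}) = {0,1,2,3,4,5,6,7,8,10,12,13,14}
'c' @ 1: {1,2,3,4,5,6,7,8,9,10,11,12,13,14}  (accept∈set)
'a' @ 2: {1,2,3,4,5,6,7,8,10,12,13,14,15}  (accept∈set)
'd' @ 3: {}  — no active states
rest 'bbccaa' ignored (set empty)
end set {} — state 1 not in

Answer: REJECT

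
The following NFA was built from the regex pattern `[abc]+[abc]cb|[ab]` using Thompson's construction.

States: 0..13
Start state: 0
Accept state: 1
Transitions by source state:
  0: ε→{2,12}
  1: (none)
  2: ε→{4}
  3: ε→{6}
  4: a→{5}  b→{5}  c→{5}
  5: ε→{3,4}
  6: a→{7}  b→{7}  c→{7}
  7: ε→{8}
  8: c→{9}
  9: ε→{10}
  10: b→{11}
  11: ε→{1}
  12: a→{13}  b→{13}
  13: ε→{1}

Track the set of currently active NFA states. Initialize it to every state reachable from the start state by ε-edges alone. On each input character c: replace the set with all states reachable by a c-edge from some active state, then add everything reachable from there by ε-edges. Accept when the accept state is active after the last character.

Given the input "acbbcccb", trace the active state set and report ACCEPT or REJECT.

S₀ = ε-closure({0}) = {0,2,4,12}
'a' @ 1: {1,3,4,5,6,13}  [accepting]
'c' @ 2: {3,4,5,6,7,8}
'b' @ 3: {3,4,5,6,7,8}
'b' @ 4: {3,4,5,6,7,8}
'c' @ 5: {3,4,5,6,7,8,9,10}
'c' @ 6: {3,4,5,6,7,8,9,10}
'c' @ 7: {3,4,5,6,7,8,9,10}
'b' @ 8: {1,3,4,5,6,7,8,11}  [accepting]
end set {1,3,4,5,6,7,8,11} — state 1 in

Answer: ACCEPT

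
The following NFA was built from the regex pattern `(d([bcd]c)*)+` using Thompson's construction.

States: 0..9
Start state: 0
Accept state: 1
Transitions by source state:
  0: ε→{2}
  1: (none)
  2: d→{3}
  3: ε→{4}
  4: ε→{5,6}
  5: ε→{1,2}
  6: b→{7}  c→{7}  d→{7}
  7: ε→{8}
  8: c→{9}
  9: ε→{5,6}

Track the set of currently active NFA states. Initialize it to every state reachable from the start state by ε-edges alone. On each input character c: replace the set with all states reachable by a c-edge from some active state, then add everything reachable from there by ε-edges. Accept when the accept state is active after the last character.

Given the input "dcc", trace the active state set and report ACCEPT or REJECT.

Answer: ACCEPT

Steps:
S₀ = ε-closure({0}) = {0,2}
'd' @ 1: {1,2,3,4,5,6}  ✓accept
'c' @ 2: {7,8}
'c' @ 3: {1,2,5,6,9}  ✓accept
end set {1,2,5,6,9} — state 1 in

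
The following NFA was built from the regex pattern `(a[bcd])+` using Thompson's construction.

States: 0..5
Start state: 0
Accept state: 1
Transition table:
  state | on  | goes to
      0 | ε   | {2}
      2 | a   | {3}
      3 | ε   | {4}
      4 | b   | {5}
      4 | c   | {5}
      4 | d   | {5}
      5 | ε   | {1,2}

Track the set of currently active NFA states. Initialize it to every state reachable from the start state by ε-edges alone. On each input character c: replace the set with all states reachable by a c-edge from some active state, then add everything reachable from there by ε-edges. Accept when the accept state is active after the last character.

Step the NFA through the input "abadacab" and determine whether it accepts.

start: ε-closure({0}) = {0,2}
'a' @ 1: {3,4}
'b' @ 2: {1,2,5}  ✓accept
'a' @ 3: {3,4}
'd' @ 4: {1,2,5}  ✓accept
'a' @ 5: {3,4}
'c' @ 6: {1,2,5}  ✓accept
'a' @ 7: {3,4}
'b' @ 8: {1,2,5}  ✓accept
end set {1,2,5} — state 1 in

Answer: ACCEPT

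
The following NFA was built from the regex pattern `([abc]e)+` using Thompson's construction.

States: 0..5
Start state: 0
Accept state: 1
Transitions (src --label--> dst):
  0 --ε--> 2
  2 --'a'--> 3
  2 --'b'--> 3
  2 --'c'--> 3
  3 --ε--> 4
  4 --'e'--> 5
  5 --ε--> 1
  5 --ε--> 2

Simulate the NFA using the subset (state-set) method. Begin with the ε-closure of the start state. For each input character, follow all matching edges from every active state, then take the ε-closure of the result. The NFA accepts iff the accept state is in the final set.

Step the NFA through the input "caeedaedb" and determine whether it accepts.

Answer: REJECT

Steps:
initial (ε-close {0}): {0,2}
'c' @ 1: {3,4}
'a' @ 2: {}  — state set empty
rest 'eedaedb' ignored (set empty)
after full input: {}  (accept=1 not in)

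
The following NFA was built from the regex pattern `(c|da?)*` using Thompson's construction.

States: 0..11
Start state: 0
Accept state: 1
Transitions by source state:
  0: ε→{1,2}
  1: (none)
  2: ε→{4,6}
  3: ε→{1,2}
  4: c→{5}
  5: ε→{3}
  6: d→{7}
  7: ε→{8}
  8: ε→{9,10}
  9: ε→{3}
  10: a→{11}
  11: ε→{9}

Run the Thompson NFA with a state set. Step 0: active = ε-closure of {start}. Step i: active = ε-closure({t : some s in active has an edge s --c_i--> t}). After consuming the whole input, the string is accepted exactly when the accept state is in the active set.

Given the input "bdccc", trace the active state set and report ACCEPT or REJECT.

start: ε-closure({0}) = {0,1,2,4,6}
'b' @ 1: {}  — dead — no transitions
rest 'dccc' ignored (set empty)
final: {}; accept 1 not in set

Answer: REJECT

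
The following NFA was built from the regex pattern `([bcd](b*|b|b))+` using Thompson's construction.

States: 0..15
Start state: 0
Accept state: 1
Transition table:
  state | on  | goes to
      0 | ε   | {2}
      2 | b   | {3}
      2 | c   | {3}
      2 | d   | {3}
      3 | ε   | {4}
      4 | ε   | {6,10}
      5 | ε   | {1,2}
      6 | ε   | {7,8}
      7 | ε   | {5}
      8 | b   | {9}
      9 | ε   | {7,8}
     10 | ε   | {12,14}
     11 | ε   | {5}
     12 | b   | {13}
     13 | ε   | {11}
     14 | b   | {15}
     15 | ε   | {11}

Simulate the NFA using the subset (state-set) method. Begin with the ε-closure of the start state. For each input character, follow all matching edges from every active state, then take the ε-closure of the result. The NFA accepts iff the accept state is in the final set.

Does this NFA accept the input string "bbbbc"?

Answer: ACCEPT

Trace:
S₀ = ε-closure({0}) = {0,2}
'b' @ 1: {1,2,3,4,5,6,7,8,10,12,14}  (accept∈set)
'b' @ 2: {1,2,3,4,5,6,7,8,9,10,11,12,13,14,15}  (accept∈set)
'b' @ 3: {1,2,3,4,5,6,7,8,9,10,11,12,13,14,15}  (accept∈set)
'b' @ 4: {1,2,3,4,5,6,7,8,9,10,11,12,13,14,15}  (accept∈set)
'c' @ 5: {1,2,3,4,5,6,7,8,10,12,14}  (accept∈set)
after full input: {1,2,3,4,5,6,7,8,10,12,14}  (accept=1 in)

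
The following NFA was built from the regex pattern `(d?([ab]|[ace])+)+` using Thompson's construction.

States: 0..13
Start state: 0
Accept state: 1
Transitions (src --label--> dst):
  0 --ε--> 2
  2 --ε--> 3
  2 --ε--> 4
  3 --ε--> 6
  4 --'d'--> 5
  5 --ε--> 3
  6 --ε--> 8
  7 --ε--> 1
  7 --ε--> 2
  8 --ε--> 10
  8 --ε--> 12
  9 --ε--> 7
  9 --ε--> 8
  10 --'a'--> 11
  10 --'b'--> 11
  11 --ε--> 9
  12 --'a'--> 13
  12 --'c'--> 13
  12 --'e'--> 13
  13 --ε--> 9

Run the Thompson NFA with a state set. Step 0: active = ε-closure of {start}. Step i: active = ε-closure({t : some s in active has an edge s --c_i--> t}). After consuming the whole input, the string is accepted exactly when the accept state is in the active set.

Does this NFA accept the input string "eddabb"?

Answer: REJECT

Trace:
S₀ = ε-closure({0}) = {0,2,3,4,6,8,10,12}
'e' @ 1: {1,2,3,4,6,7,8,9,10,12,13}  (accept∈set)
'd' @ 2: {3,5,6,8,10,12}
'd' @ 3: {}  — no active states
rest 'abb' ignored (set empty)
final: {}; accept 1 not in set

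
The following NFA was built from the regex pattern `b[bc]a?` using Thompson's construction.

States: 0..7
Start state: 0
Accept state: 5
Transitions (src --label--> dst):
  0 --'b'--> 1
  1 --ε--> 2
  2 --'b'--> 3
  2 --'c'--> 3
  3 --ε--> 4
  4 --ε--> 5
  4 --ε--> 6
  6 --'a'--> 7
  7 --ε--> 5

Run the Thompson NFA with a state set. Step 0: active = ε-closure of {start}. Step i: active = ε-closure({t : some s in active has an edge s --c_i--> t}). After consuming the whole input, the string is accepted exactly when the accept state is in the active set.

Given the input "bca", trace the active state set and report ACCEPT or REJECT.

Answer: ACCEPT

Derivation:
initial (ε-close {0}): {0}
'b' @ 1: {1,2}
'c' @ 2: {3,4,5,6}  [accepting]
'a' @ 3: {5,7}  [accepting]
end set {5,7} — state 5 in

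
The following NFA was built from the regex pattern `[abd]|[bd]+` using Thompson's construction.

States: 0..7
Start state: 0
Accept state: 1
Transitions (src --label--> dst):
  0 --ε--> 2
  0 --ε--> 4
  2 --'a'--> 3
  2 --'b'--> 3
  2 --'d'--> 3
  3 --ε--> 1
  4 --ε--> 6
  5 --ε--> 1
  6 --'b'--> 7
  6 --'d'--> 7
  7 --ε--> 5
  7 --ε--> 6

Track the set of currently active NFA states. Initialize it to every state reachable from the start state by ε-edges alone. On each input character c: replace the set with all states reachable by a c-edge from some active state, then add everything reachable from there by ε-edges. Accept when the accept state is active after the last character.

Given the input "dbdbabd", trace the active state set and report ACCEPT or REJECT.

initial (ε-close {0}): {0,2,4,6}
'd' @ 1: {1,3,5,6,7}  (accept∈set)
'b' @ 2: {1,5,6,7}  (accept∈set)
'd' @ 3: {1,5,6,7}  (accept∈set)
'b' @ 4: {1,5,6,7}  (accept∈set)
'a' @ 5: {}  — state set empty
rest 'bd' ignored (set empty)
after full input: {}  (accept=1 not in)

Answer: REJECT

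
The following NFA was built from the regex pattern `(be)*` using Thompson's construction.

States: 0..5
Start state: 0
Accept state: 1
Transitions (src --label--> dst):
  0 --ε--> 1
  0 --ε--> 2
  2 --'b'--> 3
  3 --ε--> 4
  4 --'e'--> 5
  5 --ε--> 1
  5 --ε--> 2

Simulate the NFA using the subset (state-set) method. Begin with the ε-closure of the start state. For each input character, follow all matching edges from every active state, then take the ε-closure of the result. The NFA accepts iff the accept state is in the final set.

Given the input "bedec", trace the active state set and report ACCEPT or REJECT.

S₀ = ε-closure({0}) = {0,1,2}
'b' @ 1: {3,4}
'e' @ 2: {1,2,5}  ✓accept
'd' @ 3: {}  — dead — no transitions
rest 'ec' ignored (set empty)
final: {}; accept 1 not in set

Answer: REJECT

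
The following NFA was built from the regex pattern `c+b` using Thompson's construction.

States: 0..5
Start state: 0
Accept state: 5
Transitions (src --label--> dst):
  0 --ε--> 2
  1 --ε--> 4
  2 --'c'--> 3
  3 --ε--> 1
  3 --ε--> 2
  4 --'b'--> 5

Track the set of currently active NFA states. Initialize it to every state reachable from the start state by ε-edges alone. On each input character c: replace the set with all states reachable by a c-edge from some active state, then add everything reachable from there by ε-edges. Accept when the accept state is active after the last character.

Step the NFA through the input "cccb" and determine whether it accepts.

Answer: ACCEPT

Trace:
initial (ε-close {0}): {0,2}
'c' @ 1: {1,2,3,4}
'c' @ 2: {1,2,3,4}
'c' @ 3: {1,2,3,4}
'b' @ 4: {5}  (accept∈set)
end set {5} — state 5 in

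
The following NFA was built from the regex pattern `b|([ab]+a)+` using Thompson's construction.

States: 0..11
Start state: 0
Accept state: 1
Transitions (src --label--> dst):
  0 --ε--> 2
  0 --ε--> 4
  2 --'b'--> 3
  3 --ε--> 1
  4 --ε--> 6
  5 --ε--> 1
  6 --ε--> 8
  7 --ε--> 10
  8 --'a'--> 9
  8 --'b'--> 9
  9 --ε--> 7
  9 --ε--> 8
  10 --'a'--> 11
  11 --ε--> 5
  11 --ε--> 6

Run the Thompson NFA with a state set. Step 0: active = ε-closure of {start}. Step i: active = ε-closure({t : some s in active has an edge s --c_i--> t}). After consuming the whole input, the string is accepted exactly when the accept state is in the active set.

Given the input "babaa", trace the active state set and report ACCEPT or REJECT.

S₀ = ε-closure({0}) = {0,2,4,6,8}
'b' @ 1: {1,3,7,8,9,10}  [accepting]
'a' @ 2: {1,5,6,7,8,9,10,11}  [accepting]
'b' @ 3: {7,8,9,10}
'a' @ 4: {1,5,6,7,8,9,10,11}  [accepting]
'a' @ 5: {1,5,6,7,8,9,10,11}  [accepting]
final: {1,5,6,7,8,9,10,11}; accept 1 in set

Answer: ACCEPT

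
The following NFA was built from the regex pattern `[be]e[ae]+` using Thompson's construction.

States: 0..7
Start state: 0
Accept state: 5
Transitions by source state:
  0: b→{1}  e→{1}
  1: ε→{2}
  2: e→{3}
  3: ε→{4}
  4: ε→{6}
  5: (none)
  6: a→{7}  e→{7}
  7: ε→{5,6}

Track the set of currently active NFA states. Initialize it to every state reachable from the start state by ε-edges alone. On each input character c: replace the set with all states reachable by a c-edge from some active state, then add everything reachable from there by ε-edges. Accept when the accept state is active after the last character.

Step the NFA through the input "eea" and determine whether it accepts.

start: ε-closure({0}) = {0}
'e' @ 1: {1,2}
'e' @ 2: {3,4,6}
'a' @ 3: {5,6,7}  ✓accept
final: {5,6,7}; accept 5 in set

Answer: ACCEPT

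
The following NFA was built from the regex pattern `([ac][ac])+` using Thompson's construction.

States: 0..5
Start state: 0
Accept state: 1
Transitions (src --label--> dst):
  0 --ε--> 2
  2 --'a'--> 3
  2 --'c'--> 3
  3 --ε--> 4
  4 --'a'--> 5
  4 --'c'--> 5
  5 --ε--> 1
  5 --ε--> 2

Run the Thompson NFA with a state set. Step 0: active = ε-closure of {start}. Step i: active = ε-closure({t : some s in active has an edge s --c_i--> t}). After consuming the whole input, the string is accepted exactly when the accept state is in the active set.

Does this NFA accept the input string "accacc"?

initial (ε-close {0}): {0,2}
'a' @ 1: {3,4}
'c' @ 2: {1,2,5}  [accepting]
'c' @ 3: {3,4}
'a' @ 4: {1,2,5}  [accepting]
'c' @ 5: {3,4}
'c' @ 6: {1,2,5}  [accepting]
after full input: {1,2,5}  (accept=1 in)

Answer: ACCEPT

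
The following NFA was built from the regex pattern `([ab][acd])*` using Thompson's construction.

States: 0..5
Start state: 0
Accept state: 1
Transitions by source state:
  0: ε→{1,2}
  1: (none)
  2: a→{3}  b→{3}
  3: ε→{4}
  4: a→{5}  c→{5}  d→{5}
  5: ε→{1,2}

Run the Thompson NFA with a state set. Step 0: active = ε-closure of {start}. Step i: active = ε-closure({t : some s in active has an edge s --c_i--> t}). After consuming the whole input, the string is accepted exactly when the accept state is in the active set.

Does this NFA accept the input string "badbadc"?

Answer: REJECT

Trace:
S₀ = ε-closure({0}) = {0,1,2}
'b' @ 1: {3,4}
'a' @ 2: {1,2,5}  [accepting]
'd' @ 3: {}  — dead — no transitions
rest 'badc' ignored (set empty)
end set {} — state 1 not in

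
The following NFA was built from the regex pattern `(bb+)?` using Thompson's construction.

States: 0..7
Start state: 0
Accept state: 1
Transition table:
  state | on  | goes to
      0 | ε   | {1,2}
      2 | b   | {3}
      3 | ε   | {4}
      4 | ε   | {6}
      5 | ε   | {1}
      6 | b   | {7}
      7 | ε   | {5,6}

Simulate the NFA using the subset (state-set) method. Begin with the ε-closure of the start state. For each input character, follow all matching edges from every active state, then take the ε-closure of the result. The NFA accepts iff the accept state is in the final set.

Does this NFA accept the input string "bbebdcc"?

S₀ = ε-closure({0}) = {0,1,2}
'b' @ 1: {3,4,6}
'b' @ 2: {1,5,6,7}  [accepting]
'e' @ 3: {}  — no active states
rest 'bdcc' ignored (set empty)
end set {} — state 1 not in

Answer: REJECT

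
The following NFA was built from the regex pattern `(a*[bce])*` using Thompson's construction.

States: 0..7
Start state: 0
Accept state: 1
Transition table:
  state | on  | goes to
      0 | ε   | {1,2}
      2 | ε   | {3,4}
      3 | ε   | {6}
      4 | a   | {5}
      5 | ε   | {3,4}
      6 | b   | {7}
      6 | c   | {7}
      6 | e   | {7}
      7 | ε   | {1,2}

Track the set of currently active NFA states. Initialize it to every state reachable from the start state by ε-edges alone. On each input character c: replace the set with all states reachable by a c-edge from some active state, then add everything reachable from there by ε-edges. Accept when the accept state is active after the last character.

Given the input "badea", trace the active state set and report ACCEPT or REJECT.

Answer: REJECT

Derivation:
initial (ε-close {0}): {0,1,2,3,4,6}
'b' @ 1: {1,2,3,4,6,7}  [accepting]
'a' @ 2: {3,4,5,6}
'd' @ 3: {}  — dead — no transitions
rest 'ea' ignored (set empty)
after full input: {}  (accept=1 not in)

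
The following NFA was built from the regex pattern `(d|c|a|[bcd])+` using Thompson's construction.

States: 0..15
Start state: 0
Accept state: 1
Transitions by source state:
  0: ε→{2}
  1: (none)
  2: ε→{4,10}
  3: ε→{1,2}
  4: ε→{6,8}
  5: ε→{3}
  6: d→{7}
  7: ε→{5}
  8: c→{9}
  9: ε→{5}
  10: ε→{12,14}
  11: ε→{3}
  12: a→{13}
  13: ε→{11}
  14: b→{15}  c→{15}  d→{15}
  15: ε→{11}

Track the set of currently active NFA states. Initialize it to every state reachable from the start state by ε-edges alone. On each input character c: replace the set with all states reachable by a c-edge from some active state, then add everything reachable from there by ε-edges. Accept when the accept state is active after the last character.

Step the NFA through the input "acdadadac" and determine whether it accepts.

Answer: ACCEPT

Derivation:
start: ε-closure({0}) = {0,2,4,6,8,10,12,14}
'a' @ 1: {1,2,3,4,6,8,10,11,12,13,14}  [accepting]
'c' @ 2: {1,2,3,4,5,6,8,9,10,11,12,14,15}  [accepting]
'd' @ 3: {1,2,3,4,5,6,7,8,10,11,12,14,15}  [accepting]
'a' @ 4: {1,2,3,4,6,8,10,11,12,13,14}  [accepting]
'd' @ 5: {1,2,3,4,5,6,7,8,10,11,12,14,15}  [accepting]
'a' @ 6: {1,2,3,4,6,8,10,11,12,13,14}  [accepting]
'd' @ 7: {1,2,3,4,5,6,7,8,10,11,12,14,15}  [accepting]
'a' @ 8: {1,2,3,4,6,8,10,11,12,13,14}  [accepting]
'c' @ 9: {1,2,3,4,5,6,8,9,10,11,12,14,15}  [accepting]
after full input: {1,2,3,4,5,6,8,9,10,11,12,14,15}  (accept=1 in)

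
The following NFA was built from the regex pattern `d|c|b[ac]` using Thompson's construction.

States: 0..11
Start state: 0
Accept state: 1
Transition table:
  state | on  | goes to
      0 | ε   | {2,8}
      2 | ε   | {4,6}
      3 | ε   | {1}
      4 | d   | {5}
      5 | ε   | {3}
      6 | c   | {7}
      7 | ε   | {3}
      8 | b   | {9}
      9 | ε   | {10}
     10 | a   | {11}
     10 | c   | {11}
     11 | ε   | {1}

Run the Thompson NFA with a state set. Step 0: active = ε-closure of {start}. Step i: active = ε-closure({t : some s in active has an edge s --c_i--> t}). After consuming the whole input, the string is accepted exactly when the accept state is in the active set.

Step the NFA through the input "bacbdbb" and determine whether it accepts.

initial (ε-close {0}): {0,2,4,6,8}
'b' @ 1: {9,10}
'a' @ 2: {1,11}  [accepting]
'c' @ 3: {}  — no active states
rest 'bdbb' ignored (set empty)
end set {} — state 1 not in

Answer: REJECT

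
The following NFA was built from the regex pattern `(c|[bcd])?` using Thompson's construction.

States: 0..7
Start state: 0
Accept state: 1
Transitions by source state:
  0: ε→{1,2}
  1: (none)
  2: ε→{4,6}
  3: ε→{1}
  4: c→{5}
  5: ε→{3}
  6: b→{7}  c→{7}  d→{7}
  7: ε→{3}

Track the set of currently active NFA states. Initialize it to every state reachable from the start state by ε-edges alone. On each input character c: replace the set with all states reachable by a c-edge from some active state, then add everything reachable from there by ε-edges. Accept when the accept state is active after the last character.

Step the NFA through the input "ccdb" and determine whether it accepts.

Answer: REJECT

Steps:
start: ε-closure({0}) = {0,1,2,4,6}
'c' @ 1: {1,3,5,7}  [accepting]
'c' @ 2: {}  — dead — no transitions
rest 'db' ignored (set empty)
end set {} — state 1 not in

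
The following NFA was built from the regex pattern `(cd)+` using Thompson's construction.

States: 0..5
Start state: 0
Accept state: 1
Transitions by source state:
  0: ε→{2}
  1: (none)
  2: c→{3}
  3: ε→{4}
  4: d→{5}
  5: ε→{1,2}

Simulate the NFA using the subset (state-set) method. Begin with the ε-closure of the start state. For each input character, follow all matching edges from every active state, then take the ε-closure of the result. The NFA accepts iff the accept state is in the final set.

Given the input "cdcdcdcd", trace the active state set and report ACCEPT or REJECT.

S₀ = ε-closure({0}) = {0,2}
'c' @ 1: {3,4}
'd' @ 2: {1,2,5}  [accepting]
'c' @ 3: {3,4}
'd' @ 4: {1,2,5}  [accepting]
'c' @ 5: {3,4}
'd' @ 6: {1,2,5}  [accepting]
'c' @ 7: {3,4}
'd' @ 8: {1,2,5}  [accepting]
after full input: {1,2,5}  (accept=1 in)

Answer: ACCEPT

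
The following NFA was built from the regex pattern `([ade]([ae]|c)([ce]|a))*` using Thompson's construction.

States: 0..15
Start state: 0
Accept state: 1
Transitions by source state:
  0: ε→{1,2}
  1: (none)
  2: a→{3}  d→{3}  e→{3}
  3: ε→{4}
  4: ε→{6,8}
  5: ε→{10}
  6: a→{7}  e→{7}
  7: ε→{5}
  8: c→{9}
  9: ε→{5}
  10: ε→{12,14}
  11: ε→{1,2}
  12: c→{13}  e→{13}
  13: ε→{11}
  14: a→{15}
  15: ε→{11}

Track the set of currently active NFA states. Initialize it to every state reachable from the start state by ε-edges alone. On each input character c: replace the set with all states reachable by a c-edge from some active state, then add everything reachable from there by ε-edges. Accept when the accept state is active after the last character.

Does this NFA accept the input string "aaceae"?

initial (ε-close {0}): {0,1,2}
'a' @ 1: {3,4,6,8}
'a' @ 2: {5,7,10,12,14}
'c' @ 3: {1,2,11,13}  (accept∈set)
'e' @ 4: {3,4,6,8}
'a' @ 5: {5,7,10,12,14}
'e' @ 6: {1,2,11,13}  (accept∈set)
end set {1,2,11,13} — state 1 in

Answer: ACCEPT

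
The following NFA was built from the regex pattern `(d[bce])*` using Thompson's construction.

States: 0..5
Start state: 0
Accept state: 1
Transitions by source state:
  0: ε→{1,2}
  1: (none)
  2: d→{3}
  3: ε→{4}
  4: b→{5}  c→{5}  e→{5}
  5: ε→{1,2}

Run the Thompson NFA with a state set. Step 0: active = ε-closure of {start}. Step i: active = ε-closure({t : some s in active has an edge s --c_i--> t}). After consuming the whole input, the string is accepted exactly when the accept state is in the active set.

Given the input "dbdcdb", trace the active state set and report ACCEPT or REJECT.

Answer: ACCEPT

Trace:
initial (ε-close {0}): {0,1,2}
'd' @ 1: {3,4}
'b' @ 2: {1,2,5}  ✓accept
'd' @ 3: {3,4}
'c' @ 4: {1,2,5}  ✓accept
'd' @ 5: {3,4}
'b' @ 6: {1,2,5}  ✓accept
final: {1,2,5}; accept 1 in set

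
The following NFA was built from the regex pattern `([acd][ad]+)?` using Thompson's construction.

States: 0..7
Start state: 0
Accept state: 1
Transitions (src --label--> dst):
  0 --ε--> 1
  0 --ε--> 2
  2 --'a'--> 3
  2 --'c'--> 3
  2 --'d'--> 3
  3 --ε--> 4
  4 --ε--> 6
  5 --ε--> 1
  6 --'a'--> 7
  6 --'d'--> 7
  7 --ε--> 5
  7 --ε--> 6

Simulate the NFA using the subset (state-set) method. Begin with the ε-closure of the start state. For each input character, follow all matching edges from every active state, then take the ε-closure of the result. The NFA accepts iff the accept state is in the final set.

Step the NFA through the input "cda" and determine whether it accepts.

start: ε-closure({0}) = {0,1,2}
'c' @ 1: {3,4,6}
'd' @ 2: {1,5,6,7}  (accept∈set)
'a' @ 3: {1,5,6,7}  (accept∈set)
end set {1,5,6,7} — state 1 in

Answer: ACCEPT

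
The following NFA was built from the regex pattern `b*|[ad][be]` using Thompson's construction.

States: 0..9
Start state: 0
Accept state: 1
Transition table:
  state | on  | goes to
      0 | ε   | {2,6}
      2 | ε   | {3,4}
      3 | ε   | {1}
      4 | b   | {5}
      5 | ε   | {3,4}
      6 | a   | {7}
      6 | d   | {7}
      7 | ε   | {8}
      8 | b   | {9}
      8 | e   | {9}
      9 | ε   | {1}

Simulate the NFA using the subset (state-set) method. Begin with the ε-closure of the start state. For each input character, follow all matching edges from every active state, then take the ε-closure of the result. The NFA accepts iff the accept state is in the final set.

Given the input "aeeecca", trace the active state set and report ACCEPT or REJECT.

Answer: REJECT

Steps:
start: ε-closure({0}) = {0,1,2,3,4,6}
'a' @ 1: {7,8}
'e' @ 2: {1,9}  (accept∈set)
'e' @ 3: {}  — no active states
rest 'ecca' ignored (set empty)
end set {} — state 1 not in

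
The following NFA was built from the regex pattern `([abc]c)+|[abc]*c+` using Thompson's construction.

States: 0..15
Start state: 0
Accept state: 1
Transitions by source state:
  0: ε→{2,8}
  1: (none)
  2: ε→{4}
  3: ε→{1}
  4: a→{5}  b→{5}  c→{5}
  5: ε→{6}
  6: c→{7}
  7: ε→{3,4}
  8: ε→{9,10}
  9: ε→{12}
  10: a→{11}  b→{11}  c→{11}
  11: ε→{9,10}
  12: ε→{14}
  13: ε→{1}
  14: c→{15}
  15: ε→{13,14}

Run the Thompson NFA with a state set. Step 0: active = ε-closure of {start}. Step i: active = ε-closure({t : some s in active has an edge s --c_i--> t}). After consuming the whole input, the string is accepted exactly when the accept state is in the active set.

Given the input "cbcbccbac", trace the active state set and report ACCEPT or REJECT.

S₀ = ε-closure({0}) = {0,2,4,8,9,10,12,14}
'c' @ 1: {1,5,6,9,10,11,12,13,14,15}  ✓accept
'b' @ 2: {9,10,11,12,14}
'c' @ 3: {1,9,10,11,12,13,14,15}  ✓accept
'b' @ 4: {9,10,11,12,14}
'c' @ 5: {1,9,10,11,12,13,14,15}  ✓accept
'c' @ 6: {1,9,10,11,12,13,14,15}  ✓accept
'b' @ 7: {9,10,11,12,14}
'a' @ 8: {9,10,11,12,14}
'c' @ 9: {1,9,10,11,12,13,14,15}  ✓accept
final: {1,9,10,11,12,13,14,15}; accept 1 in set

Answer: ACCEPT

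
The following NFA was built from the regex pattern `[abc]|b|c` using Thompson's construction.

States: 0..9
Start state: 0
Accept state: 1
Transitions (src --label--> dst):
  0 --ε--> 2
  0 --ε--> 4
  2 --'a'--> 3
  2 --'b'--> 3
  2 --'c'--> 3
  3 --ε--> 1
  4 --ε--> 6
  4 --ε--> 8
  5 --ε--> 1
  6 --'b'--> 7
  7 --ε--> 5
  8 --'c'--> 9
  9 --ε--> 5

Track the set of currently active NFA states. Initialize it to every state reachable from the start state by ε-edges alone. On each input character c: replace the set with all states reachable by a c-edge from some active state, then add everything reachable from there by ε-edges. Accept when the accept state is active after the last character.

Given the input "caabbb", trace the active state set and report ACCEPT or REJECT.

initial (ε-close {0}): {0,2,4,6,8}
'c' @ 1: {1,3,5,9}  ✓accept
'a' @ 2: {}  — state set empty
rest 'abbb' ignored (set empty)
after full input: {}  (accept=1 not in)

Answer: REJECT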